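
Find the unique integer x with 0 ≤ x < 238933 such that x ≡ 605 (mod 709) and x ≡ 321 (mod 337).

709⁻¹ mod 337: 709×260 ≡ 1 (mod 337), so 709⁻¹ ≡ 260.
x = 605 + 709×((321 − 605)×260 mod 337) = 605 + 709×300 = 213305.
Check: 213305 mod 709 = 605, 213305 mod 337 = 321. ✓

213305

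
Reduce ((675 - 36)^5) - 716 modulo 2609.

638

675 - 36 = 639
(639)^5 ≡ 1354 (mod 2609)
1354 - 716 = 638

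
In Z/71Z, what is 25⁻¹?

71 = 2×25 + 21
25 = 1×21 + 4
21 = 5×4 + 1
4 = 4×1 + 0
gcd(25, 71) = 1, so the inverse exists.
Bézout: 1 = 6×71 − 17×25.
So 25⁻¹ ≡ −17 ≡ 54 (mod 71).

54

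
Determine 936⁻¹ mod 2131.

831

By the extended Euclidean algorithm:
2131 = 2×936 + 259
936 = 3×259 + 159
259 = 1×159 + 100
159 = 1×100 + 59
100 = 1×59 + 41
59 = 1×41 + 18
41 = 2×18 + 5
18 = 3×5 + 3
5 = 1×3 + 2
3 = 1×2 + 1
2 = 2×1 + 0
gcd(936, 2131) = 1, so the inverse exists.
Back-substitute for 1:
1 = 1×3 − 1×2
  = −1×5 + 2×3
  = 2×18 − 7×5
  = −7×41 + 16×18
  = 16×59 − 23×41
  = −23×100 + 39×59
  = 39×159 − 62×100
  = −62×259 + 101×159
  = 101×936 − 365×259
  = −365×2131 + 831×936
So 936⁻¹ ≡ 831 (mod 2131).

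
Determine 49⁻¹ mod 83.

83 = 1·49 + 34
49 = 1·34 + 15
34 = 2·15 + 4
15 = 3·4 + 3
4 = 1·3 + 1
3 = 3·1 + 0
gcd(49, 83) = 1, so the inverse exists.
Back-substitute for 1:
1 = 1·4 − 1·3
  = −1·15 + 4·4
  = 4·34 − 9·15
  = −9·49 + 13·34
  = 13·83 − 22·49
So 49⁻¹ ≡ −22 ≡ 61 (mod 83).

61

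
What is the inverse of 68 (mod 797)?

Apply the Euclidean algorithm and back-substitute:
797 = 11·68 + 49
68 = 1·49 + 19
49 = 2·19 + 11
19 = 1·11 + 8
11 = 1·8 + 3
8 = 2·3 + 2
3 = 1·2 + 1
2 = 2·1 + 0
gcd(68, 797) = 1, so the inverse exists.
Bézout: 1 = 25·797 − 293·68.
So 68⁻¹ ≡ −293 ≡ 504 (mod 797).

504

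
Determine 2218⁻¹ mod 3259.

1318

Run the extended Euclidean algorithm:
3259 = 1×2218 + 1041
2218 = 2×1041 + 136
1041 = 7×136 + 89
136 = 1×89 + 47
89 = 1×47 + 42
47 = 1×42 + 5
42 = 8×5 + 2
5 = 2×2 + 1
2 = 2×1 + 0
gcd(2218, 3259) = 1, so the inverse exists.
Back-substitute for 1:
1 = 1×5 − 2×2
  = −2×42 + 17×5
  = 17×47 − 19×42
  = −19×89 + 36×47
  = 36×136 − 55×89
  = −55×1041 + 421×136
  = 421×2218 − 897×1041
  = −897×3259 + 1318×2218
So 2218⁻¹ ≡ 1318 (mod 3259).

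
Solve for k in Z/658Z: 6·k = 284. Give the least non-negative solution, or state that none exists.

gcd(6, 658) = 2, and 2 | 284, so solutions exist.
Divide through by 2: 3·k mod 329 = 142.
3⁻¹ ≡ 110 (mod 329).
k ≡ 110·142 ≡ 157 (mod 329).
The smallest non-negative solution is k = 157.

157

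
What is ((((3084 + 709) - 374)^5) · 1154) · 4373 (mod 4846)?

3118

3084 + 709 = 3793
3793 - 374 = 3419
(3419)^5 ≡ 137 (mod 4846)
137 · 1154 = 158098 ≡ 3026 (mod 4846)
3026 · 4373 = 13232698 ≡ 3118 (mod 4846)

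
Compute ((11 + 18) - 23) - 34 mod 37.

9

11 + 18 = 29
29 - 23 = 6
6 - 34 = -28 ≡ 9 (mod 37)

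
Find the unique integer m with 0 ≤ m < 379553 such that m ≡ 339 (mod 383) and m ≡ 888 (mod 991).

256566

383⁻¹ mod 991: 383·207 ≡ 1 (mod 991), so 383⁻¹ ≡ 207.
m = 339 + 383·((888 − 339)·207 mod 991) = 339 + 383·669 = 256566.
Check: 256566 mod 383 = 339, 256566 mod 991 = 888. ✓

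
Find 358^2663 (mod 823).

358^1 ≡ 358 (mod 823)
358^2 ≡ 358^2 = 128164 ≡ 599 (mod 823)
358^4 ≡ 599^2 = 358801 ≡ 796 (mod 823)
358^8 ≡ 796^2 = 633616 ≡ 729 (mod 823)
358^16 ≡ 729^2 = 531441 ≡ 606 (mod 823)
358^32 ≡ 606^2 = 367236 ≡ 178 (mod 823)
358^64 ≡ 178^2 = 31684 ≡ 410 (mod 823)
358^128 ≡ 410^2 = 168100 ≡ 208 (mod 823)
358^256 ≡ 208^2 = 43264 ≡ 468 (mod 823)
358^512 ≡ 468^2 = 219024 ≡ 106 (mod 823)
358^1024 ≡ 106^2 = 11236 ≡ 537 (mod 823)
358^2048 ≡ 537^2 = 288369 ≡ 319 (mod 823)
358^2663 = 358^2048 × 358^512 × 358^64 × 358^32 × 358^4 × 358^2 × 358^1 ≡ 319 × 106 × 410 × 178 × 796 × 599 × 358 (mod 823).
Accumulate the product:
319 × 106 = 33814 ≡ 71
71 × 410 = 29110 ≡ 305
305 × 178 = 54290 ≡ 795
795 × 796 = 632820 ≡ 756
756 × 599 = 452844 ≡ 194
194 × 358 = 69452 ≡ 320

320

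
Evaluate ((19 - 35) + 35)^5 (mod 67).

19 - 35 = -16 ≡ 51 (mod 67)
51 + 35 = 86 ≡ 19 (mod 67)
(19)^5 ≡ 47 (mod 67)

47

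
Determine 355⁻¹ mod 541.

509

By the extended Euclidean algorithm:
541 = 1*355 + 186
355 = 1*186 + 169
186 = 1*169 + 17
169 = 9*17 + 16
17 = 1*16 + 1
16 = 16*1 + 0
gcd(355, 541) = 1, so the inverse exists.
Bézout: 1 = 21*541 − 32*355.
So 355⁻¹ ≡ −32 ≡ 509 (mod 541).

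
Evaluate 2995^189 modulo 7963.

7381

Compute successive squares:
189 in binary is 10111101, i.e. 189 = 128 + 32 + 16 + 8 + 4 + 1.
2995^1 ≡ 2995 (mod 7963)
2995^2 ≡ 2995^2 = 8970025 ≡ 3687 (mod 7963)
2995^4 ≡ 3687^2 = 13593969 ≡ 1128 (mod 7963)
2995^8 ≡ 1128^2 = 1272384 ≡ 6267 (mod 7963)
2995^16 ≡ 6267^2 = 39275289 ≡ 1773 (mod 7963)
2995^32 ≡ 1773^2 = 3143529 ≡ 6107 (mod 7963)
2995^64 ≡ 6107^2 = 37295449 ≡ 4720 (mod 7963)
2995^128 ≡ 4720^2 = 22278400 ≡ 5889 (mod 7963)
2995^189 = 2995^128 × 2995^32 × 2995^16 × 2995^8 × 2995^4 × 2995^1 ≡ 5889 × 6107 × 1773 × 6267 × 1128 × 2995 (mod 7963).
Accumulate the product:
5889 × 6107 = 35964123 ≡ 3215
3215 × 1773 = 5700195 ≡ 6650
6650 × 6267 = 41675550 ≡ 5171
5171 × 1128 = 5832888 ≡ 3972
3972 × 2995 = 11896140 ≡ 7381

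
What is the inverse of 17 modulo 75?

Run the extended Euclidean algorithm:
75 = 4×17 + 7
17 = 2×7 + 3
7 = 2×3 + 1
3 = 3×1 + 0
gcd(17, 75) = 1, so the inverse exists.
Back-substitute for 1:
1 = 1×7 − 2×3
  = −2×17 + 5×7
  = 5×75 − 22×17
So 17⁻¹ ≡ −22 ≡ 53 (mod 75).

53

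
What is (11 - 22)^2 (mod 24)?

11 - 22 = -11 ≡ 13 (mod 24)
(13)^2 ≡ 1 (mod 24)

1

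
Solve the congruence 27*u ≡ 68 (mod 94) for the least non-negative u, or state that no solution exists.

gcd(27, 94) = 1, so a unique solution mod 94 exists.
27⁻¹ ≡ 7 (mod 94).
u ≡ 7*68 ≡ 6 (mod 94).

6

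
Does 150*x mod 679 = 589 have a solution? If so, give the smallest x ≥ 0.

271

gcd(150, 679) = 1, so a unique solution mod 679 exists.
150⁻¹ ≡ 593 (mod 679).
x ≡ 593*589 ≡ 271 (mod 679).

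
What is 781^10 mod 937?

Compute successive squares:
10 in binary is 1010, i.e. 10 = 8 + 2.
781^1 ≡ 781 (mod 937)
781^2 ≡ 781^2 = 609961 ≡ 911 (mod 937)
781^4 ≡ 911^2 = 829921 ≡ 676 (mod 937)
781^8 ≡ 676^2 = 456976 ≡ 657 (mod 937)
781^10 = 781^8 × 781^2 ≡ 657 × 911 (mod 937).
657 × 911 = 598527 ≡ 721 (mod 937).

721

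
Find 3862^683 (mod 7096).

683 in binary is 1010101011, i.e. 683 = 512 + 128 + 32 + 8 + 2 + 1.
3862^1 ≡ 3862 (mod 7096)
3862^2 ≡ 3862^2 = 14915044 ≡ 6348 (mod 7096)
3862^4 ≡ 6348^2 = 40297104 ≡ 6016 (mod 7096)
3862^8 ≡ 6016^2 = 36192256 ≡ 2656 (mod 7096)
3862^16 ≡ 2656^2 = 7054336 ≡ 912 (mod 7096)
3862^32 ≡ 912^2 = 831744 ≡ 1512 (mod 7096)
3862^64 ≡ 1512^2 = 2286144 ≡ 1232 (mod 7096)
3862^128 ≡ 1232^2 = 1517824 ≡ 6376 (mod 7096)
3862^256 ≡ 6376^2 = 40653376 ≡ 392 (mod 7096)
3862^512 ≡ 392^2 = 153664 ≡ 4648 (mod 7096)
3862^683 = 3862^512 * 3862^128 * 3862^32 * 3862^8 * 3862^2 * 3862^1 ≡ 4648 * 6376 * 1512 * 2656 * 6348 * 3862 (mod 7096).
Accumulate the product:
4648 * 6376 = 29635648 ≡ 2752
2752 * 1512 = 4161024 ≡ 2768
2768 * 2656 = 7351808 ≡ 352
352 * 6348 = 2234496 ≡ 6352
6352 * 3862 = 24531424 ≡ 552

552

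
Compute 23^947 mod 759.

23^1 ≡ 23 (mod 759)
23^2 ≡ 23^2 = 529 (mod 759)
23^4 ≡ 529^2 = 279841 ≡ 529 (mod 759)
23^8 ≡ 529^2 = 279841 ≡ 529 (mod 759)
23^16 ≡ 529^2 = 279841 ≡ 529 (mod 759)
23^32 ≡ 529^2 = 279841 ≡ 529 (mod 759)
23^64 ≡ 529^2 = 279841 ≡ 529 (mod 759)
23^128 ≡ 529^2 = 279841 ≡ 529 (mod 759)
23^256 ≡ 529^2 = 279841 ≡ 529 (mod 759)
23^512 ≡ 529^2 = 279841 ≡ 529 (mod 759)
23^947 = 23^512 · 23^256 · 23^128 · 23^32 · 23^16 · 23^2 · 23^1 ≡ 529 · 529 · 529 · 529 · 529 · 529 · 23 (mod 759).
Accumulate the product:
529 · 529 = 279841 ≡ 529
529 · 529 = 279841 ≡ 529
529 · 529 = 279841 ≡ 529
529 · 529 = 279841 ≡ 529
529 · 529 = 279841 ≡ 529
529 · 23 = 12167 ≡ 23

23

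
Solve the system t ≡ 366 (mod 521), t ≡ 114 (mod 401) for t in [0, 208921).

20164

521⁻¹ mod 401: 521*264 ≡ 1 (mod 401), so 521⁻¹ ≡ 264.
t = 366 + 521*((114 − 366)*264 mod 401) = 366 + 521*38 = 20164.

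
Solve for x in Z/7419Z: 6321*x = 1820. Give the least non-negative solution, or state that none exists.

gcd(6321, 7419) = 3, and 3 does not divide 1820.
So the congruence has no solution.

no solution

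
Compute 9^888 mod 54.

27

9^1 ≡ 9 (mod 54)
9^2 ≡ 9^2 = 81 ≡ 27 (mod 54)
9^4 ≡ 27^2 = 729 ≡ 27 (mod 54)
9^8 ≡ 27^2 = 729 ≡ 27 (mod 54)
9^16 ≡ 27^2 = 729 ≡ 27 (mod 54)
9^32 ≡ 27^2 = 729 ≡ 27 (mod 54)
9^64 ≡ 27^2 = 729 ≡ 27 (mod 54)
9^128 ≡ 27^2 = 729 ≡ 27 (mod 54)
9^256 ≡ 27^2 = 729 ≡ 27 (mod 54)
9^512 ≡ 27^2 = 729 ≡ 27 (mod 54)
9^888 = 9^512 · 9^256 · 9^64 · 9^32 · 9^16 · 9^8 ≡ 27 · 27 · 27 · 27 · 27 · 27 (mod 54).
Accumulate the product:
27 · 27 = 729 ≡ 27
27 · 27 = 729 ≡ 27
27 · 27 = 729 ≡ 27
27 · 27 = 729 ≡ 27
27 · 27 = 729 ≡ 27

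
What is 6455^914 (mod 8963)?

5474

6455^1 ≡ 6455 (mod 8963)
6455^2 ≡ 6455^2 = 41667025 ≡ 7001 (mod 8963)
6455^4 ≡ 7001^2 = 49014001 ≡ 4317 (mod 8963)
6455^8 ≡ 4317^2 = 18636489 ≡ 2412 (mod 8963)
6455^16 ≡ 2412^2 = 5817744 ≡ 757 (mod 8963)
6455^32 ≡ 757^2 = 573049 ≡ 8380 (mod 8963)
6455^64 ≡ 8380^2 = 70224400 ≡ 8258 (mod 8963)
6455^128 ≡ 8258^2 = 68194564 ≡ 4060 (mod 8963)
6455^256 ≡ 4060^2 = 16483600 ≡ 643 (mod 8963)
6455^512 ≡ 643^2 = 413449 ≡ 1151 (mod 8963)
6455^914 = 6455^512 · 6455^256 · 6455^128 · 6455^16 · 6455^2 ≡ 1151 · 643 · 4060 · 757 · 7001 (mod 8963).
Accumulate the product:
1151 · 643 = 740093 ≡ 5127
5127 · 4060 = 20815620 ≡ 3534
3534 · 757 = 2675238 ≡ 4264
4264 · 7001 = 29852264 ≡ 5474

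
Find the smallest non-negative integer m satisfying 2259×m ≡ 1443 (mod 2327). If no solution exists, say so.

gcd(2259, 2327) = 1, so a unique solution mod 2327 exists.
2259⁻¹ ≡ 2019 (mod 2327).
m ≡ 2019×1443 ≡ 13 (mod 2327).

13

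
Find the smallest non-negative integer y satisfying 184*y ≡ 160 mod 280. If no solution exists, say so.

gcd(184, 280) = 8, and 8 | 160, so solutions exist.
Divide through by 8: 23*y = 20 (mod 35).
23⁻¹ ≡ 32 (mod 35).
y ≡ 32*20 ≡ 10 (mod 35).
The smallest non-negative solution is y = 10.

10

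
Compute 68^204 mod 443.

By square-and-multiply:
68^1 ≡ 68 (mod 443)
68^2 ≡ 68^2 = 4624 ≡ 194 (mod 443)
68^4 ≡ 194^2 = 37636 ≡ 424 (mod 443)
68^8 ≡ 424^2 = 179776 ≡ 361 (mod 443)
68^16 ≡ 361^2 = 130321 ≡ 79 (mod 443)
68^32 ≡ 79^2 = 6241 ≡ 39 (mod 443)
68^64 ≡ 39^2 = 1521 ≡ 192 (mod 443)
68^128 ≡ 192^2 = 36864 ≡ 95 (mod 443)
68^204 = 68^128 × 68^64 × 68^8 × 68^4 ≡ 95 × 192 × 361 × 424 (mod 443).
Accumulate the product:
95 × 192 = 18240 ≡ 77
77 × 361 = 27797 ≡ 331
331 × 424 = 140344 ≡ 356

356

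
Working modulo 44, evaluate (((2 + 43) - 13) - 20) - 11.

1

2 + 43 = 45 ≡ 1 (mod 44)
1 - 13 = -12 ≡ 32 (mod 44)
32 - 20 = 12
12 - 11 = 1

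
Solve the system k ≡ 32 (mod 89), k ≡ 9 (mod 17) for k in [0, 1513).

655

89⁻¹ mod 17: 89*13 ≡ 1 (mod 17), so 89⁻¹ ≡ 13.
k = 32 + 89*((9 − 32)*13 mod 17) = 32 + 89*7 = 655.
Check: 655 mod 89 = 32, 655 mod 17 = 9. ✓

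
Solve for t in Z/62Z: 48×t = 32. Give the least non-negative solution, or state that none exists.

11

gcd(48, 62) = 2, and 2 | 32, so solutions exist.
Divide through by 2: 24×t mod 31 = 16.
24⁻¹ ≡ 22 (mod 31).
t ≡ 22×16 ≡ 11 (mod 31).
The smallest non-negative solution is t = 11.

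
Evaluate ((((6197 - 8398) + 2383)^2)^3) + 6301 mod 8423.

6197 - 8398 = -2201 ≡ 6222 (mod 8423)
6222 + 2383 = 8605 ≡ 182 (mod 8423)
(182)^2 ≡ 7855 (mod 8423)
(7855)^3 ≡ 356 (mod 8423)
356 + 6301 = 6657

6657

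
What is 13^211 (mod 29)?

211 in binary is 11010011, i.e. 211 = 128 + 64 + 16 + 2 + 1.
13^1 ≡ 13 (mod 29)
13^2 ≡ 13^2 = 169 ≡ 24 (mod 29)
13^4 ≡ 24^2 = 576 ≡ 25 (mod 29)
13^8 ≡ 25^2 = 625 ≡ 16 (mod 29)
13^16 ≡ 16^2 = 256 ≡ 24 (mod 29)
13^32 ≡ 24^2 = 576 ≡ 25 (mod 29)
13^64 ≡ 25^2 = 625 ≡ 16 (mod 29)
13^128 ≡ 16^2 = 256 ≡ 24 (mod 29)
13^211 = 13^128 · 13^64 · 13^16 · 13^2 · 13^1 ≡ 24 · 16 · 24 · 24 · 13 (mod 29).
Accumulate the product:
24 · 16 = 384 ≡ 7
7 · 24 = 168 ≡ 23
23 · 24 = 552 ≡ 1
1 · 13 = 13

13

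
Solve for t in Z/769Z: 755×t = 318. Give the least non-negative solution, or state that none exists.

197

gcd(755, 769) = 1, so a unique solution mod 769 exists.
755⁻¹ ≡ 714 (mod 769).
t ≡ 714×318 ≡ 197 (mod 769).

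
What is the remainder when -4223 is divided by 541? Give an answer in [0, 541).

-4223 = -8×541 + 105, so -4223 ≡ 105 (mod 541).

105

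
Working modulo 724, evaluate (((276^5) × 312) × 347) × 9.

(276)^5 ≡ 188 (mod 724)
188 × 312 = 58656 ≡ 12 (mod 724)
12 × 347 = 4164 ≡ 544 (mod 724)
544 × 9 = 4896 ≡ 552 (mod 724)

552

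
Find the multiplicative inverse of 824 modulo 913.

318

913 = 1*824 + 89
824 = 9*89 + 23
89 = 3*23 + 20
23 = 1*20 + 3
20 = 6*3 + 2
3 = 1*2 + 1
2 = 2*1 + 0
gcd(824, 913) = 1, so the inverse exists.
Back-substitute for 1:
1 = 1*3 − 1*2
  = −1*20 + 7*3
  = 7*23 − 8*20
  = −8*89 + 31*23
  = 31*824 − 287*89
  = −287*913 + 318*824
So 824⁻¹ ≡ 318 (mod 913).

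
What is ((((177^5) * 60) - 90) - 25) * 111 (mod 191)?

(177)^5 ≡ 32 (mod 191)
32 * 60 = 1920 ≡ 10 (mod 191)
10 - 90 = -80 ≡ 111 (mod 191)
111 - 25 = 86
86 * 111 = 9546 ≡ 187 (mod 191)

187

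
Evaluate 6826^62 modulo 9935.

4601

6826^1 ≡ 6826 (mod 9935)
6826^2 ≡ 6826^2 = 46594276 ≡ 9061 (mod 9935)
6826^4 ≡ 9061^2 = 82101721 ≡ 8816 (mod 9935)
6826^8 ≡ 8816^2 = 77721856 ≡ 351 (mod 9935)
6826^16 ≡ 351^2 = 123201 ≡ 3981 (mod 9935)
6826^32 ≡ 3981^2 = 15848361 ≡ 2036 (mod 9935)
6826^62 = 6826^32 · 6826^16 · 6826^8 · 6826^4 · 6826^2 ≡ 2036 · 3981 · 351 · 8816 · 9061 (mod 9935).
Accumulate the product:
2036 · 3981 = 8105316 ≡ 8291
8291 · 351 = 2910141 ≡ 9121
9121 · 8816 = 80410736 ≡ 6781
6781 · 9061 = 61442641 ≡ 4601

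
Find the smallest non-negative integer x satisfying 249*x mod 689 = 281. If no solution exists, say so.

264

gcd(249, 689) = 1, so a unique solution mod 689 exists.
249⁻¹ ≡ 202 (mod 689).
x ≡ 202*281 ≡ 264 (mod 689).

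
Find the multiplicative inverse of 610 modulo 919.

By the extended Euclidean algorithm:
919 = 1·610 + 309
610 = 1·309 + 301
309 = 1·301 + 8
301 = 37·8 + 5
8 = 1·5 + 3
5 = 1·3 + 2
3 = 1·2 + 1
2 = 2·1 + 0
gcd(610, 919) = 1, so the inverse exists.
Back-substitute for 1:
1 = 1·3 − 1·2
  = −1·5 + 2·3
  = 2·8 − 3·5
  = −3·301 + 113·8
  = 113·309 − 116·301
  = −116·610 + 229·309
  = 229·919 − 345·610
So 610⁻¹ ≡ −345 ≡ 574 (mod 919).

574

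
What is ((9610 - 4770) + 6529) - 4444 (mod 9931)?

9610 - 4770 = 4840
4840 + 6529 = 11369 ≡ 1438 (mod 9931)
1438 - 4444 = -3006 ≡ 6925 (mod 9931)

6925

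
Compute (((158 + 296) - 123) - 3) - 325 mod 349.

3

158 + 296 = 454 ≡ 105 (mod 349)
105 - 123 = -18 ≡ 331 (mod 349)
331 - 3 = 328
328 - 325 = 3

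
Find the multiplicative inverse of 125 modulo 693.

377

By the extended Euclidean algorithm:
693 = 5*125 + 68
125 = 1*68 + 57
68 = 1*57 + 11
57 = 5*11 + 2
11 = 5*2 + 1
2 = 2*1 + 0
gcd(125, 693) = 1, so the inverse exists.
Bézout: 1 = 57*693 − 316*125.
So 125⁻¹ ≡ −316 ≡ 377 (mod 693).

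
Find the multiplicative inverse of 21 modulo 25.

6

By the extended Euclidean algorithm:
25 = 1*21 + 4
21 = 5*4 + 1
4 = 4*1 + 0
gcd(21, 25) = 1, so the inverse exists.
Bézout: 1 = −5*25 + 6*21.
So 21⁻¹ ≡ 6 (mod 25).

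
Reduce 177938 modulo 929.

499

177938 = 191·929 + 499, so 177938 ≡ 499 (mod 929).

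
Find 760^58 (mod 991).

29

58 in binary is 111010, i.e. 58 = 32 + 16 + 8 + 2.
760^1 ≡ 760 (mod 991)
760^2 ≡ 760^2 = 577600 ≡ 838 (mod 991)
760^4 ≡ 838^2 = 702244 ≡ 616 (mod 991)
760^8 ≡ 616^2 = 379456 ≡ 894 (mod 991)
760^16 ≡ 894^2 = 799236 ≡ 490 (mod 991)
760^32 ≡ 490^2 = 240100 ≡ 278 (mod 991)
760^58 = 760^32 · 760^16 · 760^8 · 760^2 ≡ 278 · 490 · 894 · 838 (mod 991).
Accumulate the product:
278 · 490 = 136220 ≡ 453
453 · 894 = 404982 ≡ 654
654 · 838 = 548052 ≡ 29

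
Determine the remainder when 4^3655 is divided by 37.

By square-and-multiply:
3655 in binary is 111001000111, i.e. 3655 = 2048 + 1024 + 512 + 64 + 4 + 2 + 1.
4^1 ≡ 4 (mod 37)
4^2 ≡ 4^2 = 16 (mod 37)
4^4 ≡ 16^2 = 256 ≡ 34 (mod 37)
4^8 ≡ 34^2 = 1156 ≡ 9 (mod 37)
4^16 ≡ 9^2 = 81 ≡ 7 (mod 37)
4^32 ≡ 7^2 = 49 ≡ 12 (mod 37)
4^64 ≡ 12^2 = 144 ≡ 33 (mod 37)
4^128 ≡ 33^2 = 1089 ≡ 16 (mod 37)
4^256 ≡ 16^2 = 256 ≡ 34 (mod 37)
4^512 ≡ 34^2 = 1156 ≡ 9 (mod 37)
4^1024 ≡ 9^2 = 81 ≡ 7 (mod 37)
4^2048 ≡ 7^2 = 49 ≡ 12 (mod 37)
4^3655 = 4^2048 × 4^1024 × 4^512 × 4^64 × 4^4 × 4^2 × 4^1 ≡ 12 × 7 × 9 × 33 × 34 × 16 × 4 (mod 37).
Accumulate the product:
12 × 7 = 84 ≡ 10
10 × 9 = 90 ≡ 16
16 × 33 = 528 ≡ 10
10 × 34 = 340 ≡ 7
7 × 16 = 112 ≡ 1
1 × 4 = 4

4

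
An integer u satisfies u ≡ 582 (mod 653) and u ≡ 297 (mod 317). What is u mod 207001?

197788

653⁻¹ mod 317: 653·267 ≡ 1 (mod 317), so 653⁻¹ ≡ 267.
u = 582 + 653·((297 − 582)·267 mod 317) = 582 + 653·302 = 197788.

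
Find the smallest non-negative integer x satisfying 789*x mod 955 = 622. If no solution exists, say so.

468

gcd(789, 955) = 1, so a unique solution mod 955 exists.
789⁻¹ ≡ 489 (mod 955).
x ≡ 489*622 ≡ 468 (mod 955).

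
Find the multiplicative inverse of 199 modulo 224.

215

By the extended Euclidean algorithm:
224 = 1*199 + 25
199 = 7*25 + 24
25 = 1*24 + 1
24 = 24*1 + 0
gcd(199, 224) = 1, so the inverse exists.
Back-substitute for 1:
1 = 1*25 − 1*24
  = −1*199 + 8*25
  = 8*224 − 9*199
So 199⁻¹ ≡ −9 ≡ 215 (mod 224).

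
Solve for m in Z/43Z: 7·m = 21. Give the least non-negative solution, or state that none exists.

3

gcd(7, 43) = 1, so a unique solution mod 43 exists.
7⁻¹ ≡ 37 (mod 43).
m ≡ 37·21 ≡ 3 (mod 43).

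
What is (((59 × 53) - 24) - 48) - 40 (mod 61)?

59 × 53 = 3127 ≡ 16 (mod 61)
16 - 24 = -8 ≡ 53 (mod 61)
53 - 48 = 5
5 - 40 = -35 ≡ 26 (mod 61)

26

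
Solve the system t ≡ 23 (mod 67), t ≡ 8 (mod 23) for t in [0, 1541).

67⁻¹ mod 23: 67×11 ≡ 1 (mod 23), so 67⁻¹ ≡ 11.
t = 23 + 67×((8 − 23)×11 mod 23) = 23 + 67×19 = 1296.

1296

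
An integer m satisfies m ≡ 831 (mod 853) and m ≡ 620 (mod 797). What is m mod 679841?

853⁻¹ mod 797: 853·612 ≡ 1 (mod 797), so 853⁻¹ ≡ 612.
m = 831 + 853·((620 − 831)·612 mod 797) = 831 + 853·779 = 665318.

665318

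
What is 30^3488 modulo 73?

By square-and-multiply:
3488 in binary is 110110100000, i.e. 3488 = 2048 + 1024 + 256 + 128 + 32.
30^1 ≡ 30 (mod 73)
30^2 ≡ 30^2 = 900 ≡ 24 (mod 73)
30^4 ≡ 24^2 = 576 ≡ 65 (mod 73)
30^8 ≡ 65^2 = 4225 ≡ 64 (mod 73)
30^16 ≡ 64^2 = 4096 ≡ 8 (mod 73)
30^32 ≡ 8^2 = 64 (mod 73)
30^64 ≡ 64^2 = 4096 ≡ 8 (mod 73)
30^128 ≡ 8^2 = 64 (mod 73)
30^256 ≡ 64^2 = 4096 ≡ 8 (mod 73)
30^512 ≡ 8^2 = 64 (mod 73)
30^1024 ≡ 64^2 = 4096 ≡ 8 (mod 73)
30^2048 ≡ 8^2 = 64 (mod 73)
30^3488 = 30^2048 · 30^1024 · 30^256 · 30^128 · 30^32 ≡ 64 · 8 · 8 · 64 · 64 (mod 73).
Accumulate the product:
64 · 8 = 512 ≡ 1
1 · 8 = 8
8 · 64 = 512 ≡ 1
1 · 64 = 64

64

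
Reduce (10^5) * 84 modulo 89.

2

(10)^5 ≡ 53 (mod 89)
53 * 84 = 4452 ≡ 2 (mod 89)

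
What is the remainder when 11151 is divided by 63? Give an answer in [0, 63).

11151 = 177*63 + 0, so 11151 ≡ 0 (mod 63).

0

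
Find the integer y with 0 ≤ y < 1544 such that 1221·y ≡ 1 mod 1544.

Run the extended Euclidean algorithm:
1544 = 1×1221 + 323
1221 = 3×323 + 252
323 = 1×252 + 71
252 = 3×71 + 39
71 = 1×39 + 32
39 = 1×32 + 7
32 = 4×7 + 4
7 = 1×4 + 3
4 = 1×3 + 1
3 = 3×1 + 0
gcd(1221, 1544) = 1, so the inverse exists.
Back-substitute for 1:
1 = 1×4 − 1×3
  = −1×7 + 2×4
  = 2×32 − 9×7
  = −9×39 + 11×32
  = 11×71 − 20×39
  = −20×252 + 71×71
  = 71×323 − 91×252
  = −91×1221 + 344×323
  = 344×1544 − 435×1221
So 1221⁻¹ ≡ −435 ≡ 1109 (mod 1544).

1109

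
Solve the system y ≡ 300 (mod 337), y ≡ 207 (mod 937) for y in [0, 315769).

216654

337⁻¹ mod 937: 337×114 ≡ 1 (mod 937), so 337⁻¹ ≡ 114.
y = 300 + 337×((207 − 300)×114 mod 937) = 300 + 337×642 = 216654.
Check: 216654 mod 337 = 300, 216654 mod 937 = 207. ✓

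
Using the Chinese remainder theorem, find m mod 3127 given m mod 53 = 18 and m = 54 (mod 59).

2827

53⁻¹ mod 59: 53·49 ≡ 1 (mod 59), so 53⁻¹ ≡ 49.
m = 18 + 53·((54 − 18)·49 mod 59) = 18 + 53·53 = 2827.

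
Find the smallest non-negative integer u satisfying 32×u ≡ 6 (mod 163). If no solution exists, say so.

153

gcd(32, 163) = 1, so a unique solution mod 163 exists.
32⁻¹ ≡ 107 (mod 163).
u ≡ 107×6 ≡ 153 (mod 163).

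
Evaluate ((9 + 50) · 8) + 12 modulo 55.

9 + 50 = 59 ≡ 4 (mod 55)
4 · 8 = 32
32 + 12 = 44

44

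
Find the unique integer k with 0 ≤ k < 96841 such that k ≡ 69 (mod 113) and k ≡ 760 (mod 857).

60750

113⁻¹ mod 857: 113·766 ≡ 1 (mod 857), so 113⁻¹ ≡ 766.
k = 69 + 113·((760 − 69)·766 mod 857) = 69 + 113·537 = 60750.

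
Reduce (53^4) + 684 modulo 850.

615

(53)^4 ≡ 781 (mod 850)
781 + 684 = 1465 ≡ 615 (mod 850)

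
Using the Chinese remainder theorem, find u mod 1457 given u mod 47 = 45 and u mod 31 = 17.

47⁻¹ mod 31: 47*2 ≡ 1 (mod 31), so 47⁻¹ ≡ 2.
u = 45 + 47*((17 − 45)*2 mod 31) = 45 + 47*6 = 327.
Check: 327 mod 47 = 45, 327 mod 31 = 17. ✓

327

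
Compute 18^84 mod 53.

84 in binary is 1010100, i.e. 84 = 64 + 16 + 4.
18^1 ≡ 18 (mod 53)
18^2 ≡ 18^2 = 324 ≡ 6 (mod 53)
18^4 ≡ 6^2 = 36 (mod 53)
18^8 ≡ 36^2 = 1296 ≡ 24 (mod 53)
18^16 ≡ 24^2 = 576 ≡ 46 (mod 53)
18^32 ≡ 46^2 = 2116 ≡ 49 (mod 53)
18^64 ≡ 49^2 = 2401 ≡ 16 (mod 53)
18^84 = 18^64 * 18^16 * 18^4 ≡ 16 * 46 * 36 (mod 53).
Accumulate the product:
16 * 46 = 736 ≡ 47
47 * 36 = 1692 ≡ 49

49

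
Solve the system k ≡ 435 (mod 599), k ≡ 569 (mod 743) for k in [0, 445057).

599⁻¹ mod 743: 599*614 ≡ 1 (mod 743), so 599⁻¹ ≡ 614.
k = 435 + 599*((569 − 435)*614 mod 743) = 435 + 599*546 = 327489.

327489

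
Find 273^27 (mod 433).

273^1 ≡ 273 (mod 433)
273^2 ≡ 273^2 = 74529 ≡ 53 (mod 433)
273^4 ≡ 53^2 = 2809 ≡ 211 (mod 433)
273^8 ≡ 211^2 = 44521 ≡ 355 (mod 433)
273^16 ≡ 355^2 = 126025 ≡ 22 (mod 433)
273^27 = 273^16 × 273^8 × 273^2 × 273^1 ≡ 22 × 355 × 53 × 273 (mod 433).
Accumulate the product:
22 × 355 = 7810 ≡ 16
16 × 53 = 848 ≡ 415
415 × 273 = 113295 ≡ 282

282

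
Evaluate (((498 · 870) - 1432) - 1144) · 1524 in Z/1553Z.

943

498 · 870 = 433260 ≡ 1526 (mod 1553)
1526 - 1432 = 94
94 - 1144 = -1050 ≡ 503 (mod 1553)
503 · 1524 = 766572 ≡ 943 (mod 1553)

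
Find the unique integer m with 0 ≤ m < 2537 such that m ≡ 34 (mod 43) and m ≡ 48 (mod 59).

43⁻¹ mod 59: 43*11 ≡ 1 (mod 59), so 43⁻¹ ≡ 11.
m = 34 + 43*((48 − 34)*11 mod 59) = 34 + 43*36 = 1582.
Check: 1582 mod 43 = 34, 1582 mod 59 = 48. ✓

1582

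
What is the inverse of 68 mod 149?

By the extended Euclidean algorithm:
149 = 2·68 + 13
68 = 5·13 + 3
13 = 4·3 + 1
3 = 3·1 + 0
gcd(68, 149) = 1, so the inverse exists.
Back-substitute for 1:
1 = 1·13 − 4·3
  = −4·68 + 21·13
  = 21·149 − 46·68
So 68⁻¹ ≡ −46 ≡ 103 (mod 149).

103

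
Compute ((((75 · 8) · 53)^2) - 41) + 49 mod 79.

75 · 8 = 600 ≡ 47 (mod 79)
47 · 53 = 2491 ≡ 42 (mod 79)
(42)^2 ≡ 26 (mod 79)
26 - 41 = -15 ≡ 64 (mod 79)
64 + 49 = 113 ≡ 34 (mod 79)

34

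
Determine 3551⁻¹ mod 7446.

671

7446 = 2×3551 + 344
3551 = 10×344 + 111
344 = 3×111 + 11
111 = 10×11 + 1
11 = 11×1 + 0
gcd(3551, 7446) = 1, so the inverse exists.
Back-substitute for 1:
1 = 1×111 − 10×11
  = −10×344 + 31×111
  = 31×3551 − 320×344
  = −320×7446 + 671×3551
So 3551⁻¹ ≡ 671 (mod 7446).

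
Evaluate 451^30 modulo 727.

411

451^1 ≡ 451 (mod 727)
451^2 ≡ 451^2 = 203401 ≡ 568 (mod 727)
451^4 ≡ 568^2 = 322624 ≡ 563 (mod 727)
451^8 ≡ 563^2 = 316969 ≡ 724 (mod 727)
451^16 ≡ 724^2 = 524176 ≡ 9 (mod 727)
451^30 = 451^16 × 451^8 × 451^4 × 451^2 ≡ 9 × 724 × 563 × 568 (mod 727).
Accumulate the product:
9 × 724 = 6516 ≡ 700
700 × 563 = 394100 ≡ 66
66 × 568 = 37488 ≡ 411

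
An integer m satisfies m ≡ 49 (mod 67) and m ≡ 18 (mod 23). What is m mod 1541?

317

67⁻¹ mod 23: 67·11 ≡ 1 (mod 23), so 67⁻¹ ≡ 11.
m = 49 + 67·((18 − 49)·11 mod 23) = 49 + 67·4 = 317.
Check: 317 mod 67 = 49, 317 mod 23 = 18. ✓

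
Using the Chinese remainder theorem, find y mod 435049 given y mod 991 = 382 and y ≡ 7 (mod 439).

991⁻¹ mod 439: 991×338 ≡ 1 (mod 439), so 991⁻¹ ≡ 338.
y = 382 + 991×((7 − 382)×338 mod 439) = 382 + 991×121 = 120293.

120293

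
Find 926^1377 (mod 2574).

2042

Using repeated squaring:
1377 in binary is 10101100001, i.e. 1377 = 1024 + 256 + 64 + 32 + 1.
926^1 ≡ 926 (mod 2574)
926^2 ≡ 926^2 = 857476 ≡ 334 (mod 2574)
926^4 ≡ 334^2 = 111556 ≡ 874 (mod 2574)
926^8 ≡ 874^2 = 763876 ≡ 1972 (mod 2574)
926^16 ≡ 1972^2 = 3888784 ≡ 2044 (mod 2574)
926^32 ≡ 2044^2 = 4177936 ≡ 334 (mod 2574)
926^64 ≡ 334^2 = 111556 ≡ 874 (mod 2574)
926^128 ≡ 874^2 = 763876 ≡ 1972 (mod 2574)
926^256 ≡ 1972^2 = 3888784 ≡ 2044 (mod 2574)
926^512 ≡ 2044^2 = 4177936 ≡ 334 (mod 2574)
926^1024 ≡ 334^2 = 111556 ≡ 874 (mod 2574)
926^1377 = 926^1024 * 926^256 * 926^64 * 926^32 * 926^1 ≡ 874 * 2044 * 874 * 334 * 926 (mod 2574).
Accumulate the product:
874 * 2044 = 1786456 ≡ 100
100 * 874 = 87400 ≡ 2458
2458 * 334 = 820972 ≡ 2440
2440 * 926 = 2259440 ≡ 2042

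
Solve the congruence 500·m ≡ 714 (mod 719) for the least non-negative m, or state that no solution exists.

568

gcd(500, 719) = 1, so a unique solution mod 719 exists.
500⁻¹ ≡ 174 (mod 719).
m ≡ 174·714 ≡ 568 (mod 719).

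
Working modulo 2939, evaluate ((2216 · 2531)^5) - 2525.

2216 · 2531 = 5608696 ≡ 1084 (mod 2939)
(1084)^5 ≡ 2774 (mod 2939)
2774 - 2525 = 249

249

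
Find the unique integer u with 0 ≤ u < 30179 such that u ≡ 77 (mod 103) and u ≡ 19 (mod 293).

103⁻¹ mod 293: 103*165 ≡ 1 (mod 293), so 103⁻¹ ≡ 165.
u = 77 + 103*((19 − 77)*165 mod 293) = 77 + 103*99 = 10274.

10274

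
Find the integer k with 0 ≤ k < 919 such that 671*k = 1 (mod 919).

By the extended Euclidean algorithm:
919 = 1×671 + 248
671 = 2×248 + 175
248 = 1×175 + 73
175 = 2×73 + 29
73 = 2×29 + 15
29 = 1×15 + 14
15 = 1×14 + 1
14 = 14×1 + 0
gcd(671, 919) = 1, so the inverse exists.
Back-substitute for 1:
1 = 1×15 − 1×14
  = −1×29 + 2×15
  = 2×73 − 5×29
  = −5×175 + 12×73
  = 12×248 − 17×175
  = −17×671 + 46×248
  = 46×919 − 63×671
So 671⁻¹ ≡ −63 ≡ 856 (mod 919).

856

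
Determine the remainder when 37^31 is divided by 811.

37^1 ≡ 37 (mod 811)
37^2 ≡ 37^2 = 1369 ≡ 558 (mod 811)
37^4 ≡ 558^2 = 311364 ≡ 751 (mod 811)
37^8 ≡ 751^2 = 564001 ≡ 356 (mod 811)
37^16 ≡ 356^2 = 126736 ≡ 220 (mod 811)
37^31 = 37^16 * 37^8 * 37^4 * 37^2 * 37^1 ≡ 220 * 356 * 751 * 558 * 37 (mod 811).
Accumulate the product:
220 * 356 = 78320 ≡ 464
464 * 751 = 348464 ≡ 545
545 * 558 = 304110 ≡ 796
796 * 37 = 29452 ≡ 256

256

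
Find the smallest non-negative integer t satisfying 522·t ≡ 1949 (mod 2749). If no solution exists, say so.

9

gcd(522, 2749) = 1, so a unique solution mod 2749 exists.
522⁻¹ ≡ 1859 (mod 2749).
t ≡ 1859·1949 ≡ 9 (mod 2749).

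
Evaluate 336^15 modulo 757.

15 in binary is 1111, i.e. 15 = 8 + 4 + 2 + 1.
336^1 ≡ 336 (mod 757)
336^2 ≡ 336^2 = 112896 ≡ 103 (mod 757)
336^4 ≡ 103^2 = 10609 ≡ 11 (mod 757)
336^8 ≡ 11^2 = 121 (mod 757)
336^15 = 336^8 × 336^4 × 336^2 × 336^1 ≡ 121 × 11 × 103 × 336 (mod 757).
Accumulate the product:
121 × 11 = 1331 ≡ 574
574 × 103 = 59122 ≡ 76
76 × 336 = 25536 ≡ 555

555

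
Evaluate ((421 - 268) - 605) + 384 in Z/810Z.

742

421 - 268 = 153
153 - 605 = -452 ≡ 358 (mod 810)
358 + 384 = 742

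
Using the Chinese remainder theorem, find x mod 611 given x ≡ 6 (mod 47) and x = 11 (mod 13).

570

47⁻¹ mod 13: 47·5 ≡ 1 (mod 13), so 47⁻¹ ≡ 5.
x = 6 + 47·((11 − 6)·5 mod 13) = 6 + 47·12 = 570.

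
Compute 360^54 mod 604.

276

360^1 ≡ 360 (mod 604)
360^2 ≡ 360^2 = 129600 ≡ 344 (mod 604)
360^4 ≡ 344^2 = 118336 ≡ 556 (mod 604)
360^8 ≡ 556^2 = 309136 ≡ 492 (mod 604)
360^16 ≡ 492^2 = 242064 ≡ 464 (mod 604)
360^32 ≡ 464^2 = 215296 ≡ 272 (mod 604)
360^54 = 360^32 * 360^16 * 360^4 * 360^2 ≡ 272 * 464 * 556 * 344 (mod 604).
Accumulate the product:
272 * 464 = 126208 ≡ 576
576 * 556 = 320256 ≡ 136
136 * 344 = 46784 ≡ 276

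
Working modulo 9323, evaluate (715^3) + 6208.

5222

(715)^3 ≡ 8337 (mod 9323)
8337 + 6208 = 14545 ≡ 5222 (mod 9323)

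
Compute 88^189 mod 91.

Compute successive squares:
88^1 ≡ 88 (mod 91)
88^2 ≡ 88^2 = 7744 ≡ 9 (mod 91)
88^4 ≡ 9^2 = 81 (mod 91)
88^8 ≡ 81^2 = 6561 ≡ 9 (mod 91)
88^16 ≡ 9^2 = 81 (mod 91)
88^32 ≡ 81^2 = 6561 ≡ 9 (mod 91)
88^64 ≡ 9^2 = 81 (mod 91)
88^128 ≡ 81^2 = 6561 ≡ 9 (mod 91)
88^189 = 88^128 * 88^32 * 88^16 * 88^8 * 88^4 * 88^1 ≡ 9 * 9 * 81 * 9 * 81 * 88 (mod 91).
Accumulate the product:
9 * 9 = 81
81 * 81 = 6561 ≡ 9
9 * 9 = 81
81 * 81 = 6561 ≡ 9
9 * 88 = 792 ≡ 64

64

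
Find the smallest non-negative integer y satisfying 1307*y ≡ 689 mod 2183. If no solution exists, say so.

1781

gcd(1307, 2183) = 1, so a unique solution mod 2183 exists.
1307⁻¹ ≡ 1403 (mod 2183).
y ≡ 1403*689 ≡ 1781 (mod 2183).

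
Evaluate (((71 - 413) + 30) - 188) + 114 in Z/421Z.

71 - 413 = -342 ≡ 79 (mod 421)
79 + 30 = 109
109 - 188 = -79 ≡ 342 (mod 421)
342 + 114 = 456 ≡ 35 (mod 421)

35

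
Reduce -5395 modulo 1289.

-5395 = -5*1289 + 1050, so -5395 ≡ 1050 (mod 1289).

1050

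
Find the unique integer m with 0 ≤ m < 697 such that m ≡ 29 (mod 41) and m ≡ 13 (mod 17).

41⁻¹ mod 17: 41*5 ≡ 1 (mod 17), so 41⁻¹ ≡ 5.
m = 29 + 41*((13 − 29)*5 mod 17) = 29 + 41*5 = 234.
Check: 234 mod 41 = 29, 234 mod 17 = 13. ✓

234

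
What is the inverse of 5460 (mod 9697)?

1895

By the extended Euclidean algorithm:
9697 = 1×5460 + 4237
5460 = 1×4237 + 1223
4237 = 3×1223 + 568
1223 = 2×568 + 87
568 = 6×87 + 46
87 = 1×46 + 41
46 = 1×41 + 5
41 = 8×5 + 1
5 = 5×1 + 0
gcd(5460, 9697) = 1, so the inverse exists.
Back-substitute for 1:
1 = 1×41 − 8×5
  = −8×46 + 9×41
  = 9×87 − 17×46
  = −17×568 + 111×87
  = 111×1223 − 239×568
  = −239×4237 + 828×1223
  = 828×5460 − 1067×4237
  = −1067×9697 + 1895×5460
So 5460⁻¹ ≡ 1895 (mod 9697).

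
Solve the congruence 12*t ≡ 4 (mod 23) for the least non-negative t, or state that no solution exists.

gcd(12, 23) = 1, so a unique solution mod 23 exists.
12⁻¹ ≡ 2 (mod 23).
t ≡ 2*4 ≡ 8 (mod 23).

8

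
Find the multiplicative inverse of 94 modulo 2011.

2011 = 21*94 + 37
94 = 2*37 + 20
37 = 1*20 + 17
20 = 1*17 + 3
17 = 5*3 + 2
3 = 1*2 + 1
2 = 2*1 + 0
gcd(94, 2011) = 1, so the inverse exists.
Back-substitute for 1:
1 = 1*3 − 1*2
  = −1*17 + 6*3
  = 6*20 − 7*17
  = −7*37 + 13*20
  = 13*94 − 33*37
  = −33*2011 + 706*94
So 94⁻¹ ≡ 706 (mod 2011).

706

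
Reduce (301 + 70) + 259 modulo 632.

630

301 + 70 = 371
371 + 259 = 630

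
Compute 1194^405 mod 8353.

405 in binary is 110010101, i.e. 405 = 256 + 128 + 16 + 4 + 1.
1194^1 ≡ 1194 (mod 8353)
1194^2 ≡ 1194^2 = 1425636 ≡ 5626 (mod 8353)
1194^4 ≡ 5626^2 = 31651876 ≡ 2359 (mod 8353)
1194^8 ≡ 2359^2 = 5564881 ≡ 1783 (mod 8353)
1194^16 ≡ 1783^2 = 3179089 ≡ 4949 (mod 8353)
1194^32 ≡ 4949^2 = 24492601 ≡ 1605 (mod 8353)
1194^64 ≡ 1605^2 = 2576025 ≡ 3301 (mod 8353)
1194^128 ≡ 3301^2 = 10896601 ≡ 4289 (mod 8353)
1194^256 ≡ 4289^2 = 18395521 ≡ 2215 (mod 8353)
1194^405 = 1194^256 × 1194^128 × 1194^16 × 1194^4 × 1194^1 ≡ 2215 × 4289 × 4949 × 2359 × 1194 (mod 8353).
Accumulate the product:
2215 × 4289 = 9500135 ≡ 2774
2774 × 4949 = 13728526 ≡ 4547
4547 × 2359 = 10726373 ≡ 1121
1121 × 1194 = 1338474 ≡ 1994

1994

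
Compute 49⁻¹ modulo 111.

34

111 = 2×49 + 13
49 = 3×13 + 10
13 = 1×10 + 3
10 = 3×3 + 1
3 = 3×1 + 0
gcd(49, 111) = 1, so the inverse exists.
Back-substitute for 1:
1 = 1×10 − 3×3
  = −3×13 + 4×10
  = 4×49 − 15×13
  = −15×111 + 34×49
So 49⁻¹ ≡ 34 (mod 111).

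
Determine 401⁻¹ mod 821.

821 = 2*401 + 19
401 = 21*19 + 2
19 = 9*2 + 1
2 = 2*1 + 0
gcd(401, 821) = 1, so the inverse exists.
Bézout: 1 = 190*821 − 389*401.
So 401⁻¹ ≡ −389 ≡ 432 (mod 821).

432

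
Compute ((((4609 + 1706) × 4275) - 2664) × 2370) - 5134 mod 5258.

3262

4609 + 1706 = 6315 ≡ 1057 (mod 5258)
1057 × 4275 = 4518675 ≡ 2053 (mod 5258)
2053 - 2664 = -611 ≡ 4647 (mod 5258)
4647 × 2370 = 11013390 ≡ 3138 (mod 5258)
3138 - 5134 = -1996 ≡ 3262 (mod 5258)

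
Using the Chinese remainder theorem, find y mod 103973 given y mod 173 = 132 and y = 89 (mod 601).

75214

173⁻¹ mod 601: 173*535 ≡ 1 (mod 601), so 173⁻¹ ≡ 535.
y = 132 + 173*((89 − 132)*535 mod 601) = 132 + 173*434 = 75214.
Check: 75214 mod 173 = 132, 75214 mod 601 = 89. ✓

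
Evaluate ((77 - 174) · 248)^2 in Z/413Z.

79

77 - 174 = -97 ≡ 316 (mod 413)
316 · 248 = 78368 ≡ 311 (mod 413)
(311)^2 ≡ 79 (mod 413)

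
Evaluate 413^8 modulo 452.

177

Compute successive squares:
413^1 ≡ 413 (mod 452)
413^2 ≡ 413^2 = 170569 ≡ 165 (mod 452)
413^4 ≡ 165^2 = 27225 ≡ 105 (mod 452)
413^8 ≡ 105^2 = 11025 ≡ 177 (mod 452)
So 413^8 ≡ 177 (mod 452).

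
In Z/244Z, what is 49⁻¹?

244 = 4×49 + 48
49 = 1×48 + 1
48 = 48×1 + 0
gcd(49, 244) = 1, so the inverse exists.
Bézout: 1 = −1×244 + 5×49.
So 49⁻¹ ≡ 5 (mod 244).

5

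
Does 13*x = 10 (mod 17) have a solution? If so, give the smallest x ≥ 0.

6

gcd(13, 17) = 1, so a unique solution mod 17 exists.
13⁻¹ ≡ 4 (mod 17).
x ≡ 4*10 ≡ 6 (mod 17).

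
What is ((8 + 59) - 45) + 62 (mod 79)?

8 + 59 = 67
67 - 45 = 22
22 + 62 = 84 ≡ 5 (mod 79)

5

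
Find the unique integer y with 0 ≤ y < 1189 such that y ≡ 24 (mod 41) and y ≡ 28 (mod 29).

434

41⁻¹ mod 29: 41×17 ≡ 1 (mod 29), so 41⁻¹ ≡ 17.
y = 24 + 41×((28 − 24)×17 mod 29) = 24 + 41×10 = 434.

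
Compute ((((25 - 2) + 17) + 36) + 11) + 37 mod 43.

25 - 2 = 23
23 + 17 = 40
40 + 36 = 76 ≡ 33 (mod 43)
33 + 11 = 44 ≡ 1 (mod 43)
1 + 37 = 38

38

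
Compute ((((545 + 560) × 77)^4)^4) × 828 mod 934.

802

545 + 560 = 1105 ≡ 171 (mod 934)
171 × 77 = 13167 ≡ 91 (mod 934)
(91)^4 ≡ 681 (mod 934)
(681)^4 ≡ 433 (mod 934)
433 × 828 = 358524 ≡ 802 (mod 934)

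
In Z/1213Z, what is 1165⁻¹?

Run the extended Euclidean algorithm:
1213 = 1×1165 + 48
1165 = 24×48 + 13
48 = 3×13 + 9
13 = 1×9 + 4
9 = 2×4 + 1
4 = 4×1 + 0
gcd(1165, 1213) = 1, so the inverse exists.
Back-substitute for 1:
1 = 1×9 − 2×4
  = −2×13 + 3×9
  = 3×48 − 11×13
  = −11×1165 + 267×48
  = 267×1213 − 278×1165
So 1165⁻¹ ≡ −278 ≡ 935 (mod 1213).

935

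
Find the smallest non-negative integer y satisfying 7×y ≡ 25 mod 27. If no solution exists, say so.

19

gcd(7, 27) = 1, so a unique solution mod 27 exists.
7⁻¹ ≡ 4 (mod 27).
y ≡ 4×25 ≡ 19 (mod 27).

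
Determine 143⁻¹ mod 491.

388

By the extended Euclidean algorithm:
491 = 3*143 + 62
143 = 2*62 + 19
62 = 3*19 + 5
19 = 3*5 + 4
5 = 1*4 + 1
4 = 4*1 + 0
gcd(143, 491) = 1, so the inverse exists.
Bézout: 1 = 30*491 − 103*143.
So 143⁻¹ ≡ −103 ≡ 388 (mod 491).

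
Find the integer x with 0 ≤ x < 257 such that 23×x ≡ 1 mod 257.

190

By the extended Euclidean algorithm:
257 = 11*23 + 4
23 = 5*4 + 3
4 = 1*3 + 1
3 = 3*1 + 0
gcd(23, 257) = 1, so the inverse exists.
Back-substitute for 1:
1 = 1*4 − 1*3
  = −1*23 + 6*4
  = 6*257 − 67*23
So 23⁻¹ ≡ −67 ≡ 190 (mod 257).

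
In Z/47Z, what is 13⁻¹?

29

By the extended Euclidean algorithm:
47 = 3×13 + 8
13 = 1×8 + 5
8 = 1×5 + 3
5 = 1×3 + 2
3 = 1×2 + 1
2 = 2×1 + 0
gcd(13, 47) = 1, so the inverse exists.
Back-substitute for 1:
1 = 1×3 − 1×2
  = −1×5 + 2×3
  = 2×8 − 3×5
  = −3×13 + 5×8
  = 5×47 − 18×13
So 13⁻¹ ≡ −18 ≡ 29 (mod 47).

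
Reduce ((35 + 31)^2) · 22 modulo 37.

35 + 31 = 66 ≡ 29 (mod 37)
(29)^2 ≡ 27 (mod 37)
27 · 22 = 594 ≡ 2 (mod 37)

2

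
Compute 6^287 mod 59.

By square-and-multiply:
287 in binary is 100011111, i.e. 287 = 256 + 16 + 8 + 4 + 2 + 1.
6^1 ≡ 6 (mod 59)
6^2 ≡ 6^2 = 36 (mod 59)
6^4 ≡ 36^2 = 1296 ≡ 57 (mod 59)
6^8 ≡ 57^2 = 3249 ≡ 4 (mod 59)
6^16 ≡ 4^2 = 16 (mod 59)
6^32 ≡ 16^2 = 256 ≡ 20 (mod 59)
6^64 ≡ 20^2 = 400 ≡ 46 (mod 59)
6^128 ≡ 46^2 = 2116 ≡ 51 (mod 59)
6^256 ≡ 51^2 = 2601 ≡ 5 (mod 59)
6^287 = 6^256 · 6^16 · 6^8 · 6^4 · 6^2 · 6^1 ≡ 5 · 16 · 4 · 57 · 36 · 6 (mod 59).
Accumulate the product:
5 · 16 = 80 ≡ 21
21 · 4 = 84 ≡ 25
25 · 57 = 1425 ≡ 9
9 · 36 = 324 ≡ 29
29 · 6 = 174 ≡ 56

56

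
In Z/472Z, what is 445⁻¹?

Apply the Euclidean algorithm and back-substitute:
472 = 1*445 + 27
445 = 16*27 + 13
27 = 2*13 + 1
13 = 13*1 + 0
gcd(445, 472) = 1, so the inverse exists.
Bézout: 1 = 33*472 − 35*445.
So 445⁻¹ ≡ −35 ≡ 437 (mod 472).

437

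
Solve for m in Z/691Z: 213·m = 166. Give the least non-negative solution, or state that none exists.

gcd(213, 691) = 1, so a unique solution mod 691 exists.
213⁻¹ ≡ 279 (mod 691).
m ≡ 279·166 ≡ 17 (mod 691).

17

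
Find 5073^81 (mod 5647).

676

By square-and-multiply:
81 in binary is 1010001, i.e. 81 = 64 + 16 + 1.
5073^1 ≡ 5073 (mod 5647)
5073^2 ≡ 5073^2 = 25735329 ≡ 1950 (mod 5647)
5073^4 ≡ 1950^2 = 3802500 ≡ 2069 (mod 5647)
5073^8 ≡ 2069^2 = 4280761 ≡ 335 (mod 5647)
5073^16 ≡ 335^2 = 112225 ≡ 4932 (mod 5647)
5073^32 ≡ 4932^2 = 24324624 ≡ 2995 (mod 5647)
5073^64 ≡ 2995^2 = 8970025 ≡ 2589 (mod 5647)
5073^81 = 5073^64 · 5073^16 · 5073^1 ≡ 2589 · 4932 · 5073 (mod 5647).
Accumulate the product:
2589 · 4932 = 12768948 ≡ 1081
1081 · 5073 = 5483913 ≡ 676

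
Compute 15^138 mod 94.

1

138 in binary is 10001010, i.e. 138 = 128 + 8 + 2.
15^1 ≡ 15 (mod 94)
15^2 ≡ 15^2 = 225 ≡ 37 (mod 94)
15^4 ≡ 37^2 = 1369 ≡ 53 (mod 94)
15^8 ≡ 53^2 = 2809 ≡ 83 (mod 94)
15^16 ≡ 83^2 = 6889 ≡ 27 (mod 94)
15^32 ≡ 27^2 = 729 ≡ 71 (mod 94)
15^64 ≡ 71^2 = 5041 ≡ 59 (mod 94)
15^128 ≡ 59^2 = 3481 ≡ 3 (mod 94)
15^138 = 15^128 · 15^8 · 15^2 ≡ 3 · 83 · 37 (mod 94).
Accumulate the product:
3 · 83 = 249 ≡ 61
61 · 37 = 2257 ≡ 1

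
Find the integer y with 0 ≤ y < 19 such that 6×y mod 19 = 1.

Apply the Euclidean algorithm and back-substitute:
19 = 3·6 + 1
6 = 6·1 + 0
gcd(6, 19) = 1, so the inverse exists.
Back-substitute for 1:
1 = 1·19 − 3·6
So 6⁻¹ ≡ −3 ≡ 16 (mod 19).

16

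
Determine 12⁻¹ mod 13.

Apply the Euclidean algorithm and back-substitute:
13 = 1·12 + 1
12 = 12·1 + 0
gcd(12, 13) = 1, so the inverse exists.
Bézout: 1 = 1·13 − 1·12.
So 12⁻¹ ≡ −1 ≡ 12 (mod 13).

12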